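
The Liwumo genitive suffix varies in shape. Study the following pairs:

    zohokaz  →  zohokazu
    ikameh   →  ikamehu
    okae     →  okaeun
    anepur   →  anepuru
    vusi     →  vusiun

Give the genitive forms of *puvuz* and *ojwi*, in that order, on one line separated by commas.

The alternation tracks the final sound of the stem — -u when the stem ends in a consonant (*zohokaz*, *ikameh*, *anepur*); -un when the stem ends in a vowel (*okae*, *vusi*).
The final sound of *puvuz* is /z/, which is a consonant, so the suffix is -u, giving *puvuzu*.
*ojwi* — final sound /i/ (a vowel) → -un → *ojwiun*.

puvuzu, ojwiun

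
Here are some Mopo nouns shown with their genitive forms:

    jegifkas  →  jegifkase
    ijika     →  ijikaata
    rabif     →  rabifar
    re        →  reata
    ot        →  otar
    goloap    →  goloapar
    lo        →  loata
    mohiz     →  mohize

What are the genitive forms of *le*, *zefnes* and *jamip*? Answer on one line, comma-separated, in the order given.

leata, zefnese, jamipar

The alternation tracks the final sound of the stem — -e when the stem ends in a sibilant (*jegifkas*, *mohiz*); -ar when the stem ends in a non-sibilant consonant (*rabif*, *ot*, *goloap*); -ata when the stem ends in a vowel (*ijika*, *re*, *lo*).
Since the final sound of *le* is /e/ (a vowel), it takes -ata, giving *leata*.
*zefnes* — final sound /s/ (a sibilant) → -e → *zefnese*.
*jamip* — final sound /p/ (a non-sibilant consonant) → -ar → *jamipar*.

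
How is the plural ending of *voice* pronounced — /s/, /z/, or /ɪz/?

The stem *voice* ends in a sibilant (/s, z, ʃ, ʒ, tʃ, dʒ/).
The plural suffix surfaces as /ɪz/ after sibilants, /s/ after other voiceless consonants, and /z/ after other voiced sounds.
So the plural -s on *voice* is pronounced /ɪz/.

/ɪz/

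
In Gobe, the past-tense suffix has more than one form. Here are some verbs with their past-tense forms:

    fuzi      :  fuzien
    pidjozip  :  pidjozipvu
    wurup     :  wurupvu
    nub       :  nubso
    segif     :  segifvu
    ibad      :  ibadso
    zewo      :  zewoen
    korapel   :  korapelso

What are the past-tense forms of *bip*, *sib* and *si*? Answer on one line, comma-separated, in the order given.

bipvu, sibso, sien

The alternation tracks the final sound of the stem — -vu when the stem ends in a voiceless consonant (*pidjozip*, *wurup*, *segif*); -so when the stem ends in a voiced consonant (*nub*, *ibad*, *korapel*); -en when the stem ends in a vowel (*fuzi*, *zewo*).
The final sound of *bip* is /p/, which is a voiceless consonant, so the suffix is -vu, giving *bipvu*.
Since the final sound of *sib* is /b/ (a voiced consonant), it takes -so, giving *sibso*.
*si* — final sound /i/ (a vowel) → -en → *sien*.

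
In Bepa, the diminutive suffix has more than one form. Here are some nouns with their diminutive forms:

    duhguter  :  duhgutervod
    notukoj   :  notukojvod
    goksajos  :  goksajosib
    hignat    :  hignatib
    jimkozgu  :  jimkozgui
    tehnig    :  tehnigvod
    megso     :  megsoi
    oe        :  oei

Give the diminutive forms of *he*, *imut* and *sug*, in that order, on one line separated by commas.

The suffix is conditioned by the final sound: -ib when the stem ends in a voiceless consonant (*goksajos*, *hignat*); -vod when the stem ends in a voiced consonant (*duhguter*, *notukoj*, *tehnig*); -i when the stem ends in a vowel (*jimkozgu*, *megso*, *oe*).
*he* — final sound /e/ (a vowel) → -i → *hei*.
*imut*: final sound = /t/, a voiceless consonant → -ib → *imutib*.
*sug* — final sound /g/ (a voiced consonant) → -vod → *sugvod*.

hei, imutib, sugvod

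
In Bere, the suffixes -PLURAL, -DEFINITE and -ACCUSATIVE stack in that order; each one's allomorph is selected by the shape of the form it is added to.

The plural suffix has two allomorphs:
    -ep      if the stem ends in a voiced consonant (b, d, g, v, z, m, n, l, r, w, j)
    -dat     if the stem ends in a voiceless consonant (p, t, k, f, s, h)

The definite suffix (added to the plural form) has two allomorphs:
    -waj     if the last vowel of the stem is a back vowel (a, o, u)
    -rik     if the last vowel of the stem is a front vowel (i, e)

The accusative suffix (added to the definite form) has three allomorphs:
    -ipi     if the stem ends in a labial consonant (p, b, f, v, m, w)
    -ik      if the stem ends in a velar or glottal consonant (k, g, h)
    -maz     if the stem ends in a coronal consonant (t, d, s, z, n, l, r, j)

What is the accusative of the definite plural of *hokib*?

*hokib*: final consonant = /b/, voiced → -ep → *hokibep*.
The plural form *hokibep*: last vowel = /e/, a front vowel → -rik → *hokibeprik*.
The final consonant of the definite form *hokibeprik* is /k/, which is velar/glottal, so the accusative suffix is -ik, giving *hokibeprikik*.

hokibeprikik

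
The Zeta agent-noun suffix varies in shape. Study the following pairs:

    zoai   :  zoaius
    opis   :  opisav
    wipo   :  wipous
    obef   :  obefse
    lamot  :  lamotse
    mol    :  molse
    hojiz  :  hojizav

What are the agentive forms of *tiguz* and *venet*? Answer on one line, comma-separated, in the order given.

tiguzav, venetse

Looking at the final sound of each stem: -av when the stem ends in a sibilant (*opis*, *hojiz*); -se when the stem ends in a non-sibilant consonant (*obef*, *lamot*, *mol*); -us when the stem ends in a vowel (*zoai*, *wipo*).
*tiguz*: final sound = /z/, a sibilant → -av → *tiguzav*.
*venet* — final sound /t/ (a non-sibilant consonant) → -se → *venetse*.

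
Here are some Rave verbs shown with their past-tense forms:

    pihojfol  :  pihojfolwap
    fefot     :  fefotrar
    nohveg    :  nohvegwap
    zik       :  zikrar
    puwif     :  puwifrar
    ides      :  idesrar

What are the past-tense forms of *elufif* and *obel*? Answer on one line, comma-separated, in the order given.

Looking at the final consonant of each stem: -rar when the stem ends in a voiceless consonant (*fefot*, *zik*, *puwif*, *ides*); -wap when the stem ends in a voiced consonant (*pihojfol*, *nohveg*).
*elufif* — final consonant /f/ (voiceless) → -rar → *elufifrar*.
*obel* — final consonant /l/ (voiced) → -wap → *obelwap*.

elufifrar, obelwap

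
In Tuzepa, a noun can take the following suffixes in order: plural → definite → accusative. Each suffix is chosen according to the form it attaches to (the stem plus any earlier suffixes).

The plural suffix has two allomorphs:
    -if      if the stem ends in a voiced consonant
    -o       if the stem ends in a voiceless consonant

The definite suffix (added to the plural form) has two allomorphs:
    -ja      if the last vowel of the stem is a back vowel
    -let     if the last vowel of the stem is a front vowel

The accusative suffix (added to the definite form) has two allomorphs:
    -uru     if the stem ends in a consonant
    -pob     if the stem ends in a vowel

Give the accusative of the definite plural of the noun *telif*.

telifojapob

The final consonant of *telif* is /f/, which is voiceless, so the plural suffix is -o, giving *telifo*.
The plural form *telifo*: last vowel = /o/, a back vowel → -ja → *telifoja*.
Since the final sound of the definite form *telifoja* is /a/ (a vowel), it takes -pob, giving *telifojapob*.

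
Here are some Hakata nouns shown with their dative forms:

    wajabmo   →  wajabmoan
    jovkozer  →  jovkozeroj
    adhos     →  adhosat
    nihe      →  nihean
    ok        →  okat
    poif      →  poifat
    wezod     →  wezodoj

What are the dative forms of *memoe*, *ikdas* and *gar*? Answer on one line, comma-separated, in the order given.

memoean, ikdasat, garoj

The suffix is conditioned by the final sound: -at when the stem ends in a voiceless consonant (*adhos*, *ok*, *poif*); -oj when the stem ends in a voiced consonant (*jovkozer*, *wezod*); -an when the stem ends in a vowel (*wajabmo*, *nihe*).
Since the final sound of *memoe* is /e/ (a vowel), it takes -an, giving *memoean*.
*ikdas*: final sound = /s/, a voiceless consonant → -at → *ikdasat*.
*gar*: final sound = /r/, a voiced consonant → -oj → *garoj*.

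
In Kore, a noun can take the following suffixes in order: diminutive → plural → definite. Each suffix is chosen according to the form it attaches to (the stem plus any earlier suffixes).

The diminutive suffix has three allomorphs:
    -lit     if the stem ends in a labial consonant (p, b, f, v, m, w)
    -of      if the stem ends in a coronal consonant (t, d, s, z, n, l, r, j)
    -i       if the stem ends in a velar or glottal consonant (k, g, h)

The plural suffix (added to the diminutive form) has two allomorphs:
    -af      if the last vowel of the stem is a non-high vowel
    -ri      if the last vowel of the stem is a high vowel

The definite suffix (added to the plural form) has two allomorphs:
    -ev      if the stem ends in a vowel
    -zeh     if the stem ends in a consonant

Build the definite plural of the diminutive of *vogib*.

*vogib*: final consonant = /b/, labial → -lit → *vogiblit*.
Since the last vowel of the diminutive form *vogiblit* is /i/ (a high vowel), it takes -ri, giving *vogiblitri*.
The plural form *vogiblitri* — final sound /i/ (a vowel) → -ev → *vogiblitriev*.

vogiblitriev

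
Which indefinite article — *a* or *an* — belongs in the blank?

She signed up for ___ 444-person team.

The indefinite article is chosen by the initial *sound* of the following word, not its spelling.
The number *444* is spoken "four hundred …", beginning with /fɔr/ — a consonant sound.
So the article is *a*: She signed up for a 444-person team.

a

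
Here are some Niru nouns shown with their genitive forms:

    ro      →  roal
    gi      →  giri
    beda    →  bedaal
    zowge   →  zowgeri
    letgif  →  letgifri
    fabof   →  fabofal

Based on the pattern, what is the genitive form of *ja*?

The suffix is conditioned by the last vowel: -ri when the last vowel of the stem is a front vowel (*gi*, *zowge*, *letgif*); -al when the last vowel of the stem is a back vowel (*ro*, *beda*, *fabof*).
*ja*: last vowel = /a/, a back vowel → -al → *jaal*.

jaal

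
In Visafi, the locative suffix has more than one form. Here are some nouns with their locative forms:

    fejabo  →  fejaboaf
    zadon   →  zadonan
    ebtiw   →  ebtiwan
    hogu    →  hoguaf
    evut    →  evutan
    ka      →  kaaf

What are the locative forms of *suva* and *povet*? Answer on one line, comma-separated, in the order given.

suvaaf, povetan

The alternation tracks the final sound of the stem — -an when the stem ends in a consonant (*zadon*, *ebtiw*, *evut*); -af when the stem ends in a vowel (*fejabo*, *hogu*, *ka*).
*suva*: final sound = /a/, a vowel → -af → *suvaaf*.
*povet*: final sound = /t/, a consonant → -an → *povetan*.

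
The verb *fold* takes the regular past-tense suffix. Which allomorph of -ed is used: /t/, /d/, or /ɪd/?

The stem *fold* ends in /t/ or /d/.
The -ed suffix is realized as /ɪd/ after /t, d/; as /t/ after other voiceless consonants; and as /d/ after other voiced sounds.
So -ed on *fold* is pronounced /ɪd/.

/ɪd/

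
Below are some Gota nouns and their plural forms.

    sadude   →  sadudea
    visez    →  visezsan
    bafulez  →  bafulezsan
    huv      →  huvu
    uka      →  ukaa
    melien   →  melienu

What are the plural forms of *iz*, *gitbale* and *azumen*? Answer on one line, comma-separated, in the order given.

Looking at the final sound of each stem: -san when the stem ends in a sibilant (*visez*, *bafulez*); -u when the stem ends in a non-sibilant consonant (*huv*, *melien*); -a when the stem ends in a vowel (*sadude*, *uka*).
*iz* — final sound /z/ (a sibilant) → -san → *izsan*.
*gitbale* — final sound /e/ (a vowel) → -a → *gitbalea*.
*azumen*: final sound = /n/, a non-sibilant consonant → -u → *azumenu*.

izsan, gitbalea, azumenu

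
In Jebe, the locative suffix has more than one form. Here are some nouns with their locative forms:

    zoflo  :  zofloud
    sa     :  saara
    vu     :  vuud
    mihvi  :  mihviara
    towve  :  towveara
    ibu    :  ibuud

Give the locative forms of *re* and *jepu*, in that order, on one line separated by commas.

reara, jepuud

The suffix is conditioned by the last vowel: -ud when the last vowel of the stem is a rounded vowel (*zoflo*, *vu*, *ibu*); -ara when the last vowel of the stem is an unrounded vowel (*sa*, *mihvi*, *towve*).
Since the last vowel of *re* is /e/ (an unrounded vowel), it takes -ara, giving *reara*.
The last vowel of *jepu* is /u/, which is a rounded vowel, so the suffix is -ud, giving *jepuud*.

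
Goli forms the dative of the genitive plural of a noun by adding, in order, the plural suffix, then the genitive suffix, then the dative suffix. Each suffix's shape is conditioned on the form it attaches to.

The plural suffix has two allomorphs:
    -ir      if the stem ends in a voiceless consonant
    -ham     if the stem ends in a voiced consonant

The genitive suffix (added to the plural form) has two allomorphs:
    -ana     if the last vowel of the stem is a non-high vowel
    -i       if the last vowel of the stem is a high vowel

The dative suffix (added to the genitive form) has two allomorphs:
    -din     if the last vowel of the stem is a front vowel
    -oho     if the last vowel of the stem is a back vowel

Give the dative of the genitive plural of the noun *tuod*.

tuodhamanaoho

The final consonant of *tuod* is /d/, which is voiced, so the plural suffix is -ham, giving *tuodham*.
The plural form *tuodham* — last vowel /a/ (a non-high vowel) → -ana → *tuodhamana*.
The genitive form *tuodhamana*: last vowel = /a/, a back vowel → -oho → *tuodhamanaoho*.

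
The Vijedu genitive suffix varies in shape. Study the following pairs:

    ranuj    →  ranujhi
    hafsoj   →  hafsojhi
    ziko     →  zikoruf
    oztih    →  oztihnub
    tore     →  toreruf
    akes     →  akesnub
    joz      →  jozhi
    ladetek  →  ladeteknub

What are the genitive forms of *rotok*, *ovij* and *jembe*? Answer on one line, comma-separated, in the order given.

rotoknub, ovijhi, jemberuf

The pattern is voicing of the final sound: -nub when the stem ends in a voiceless consonant (*oztih*, *akes*, *ladetek*); -hi when the stem ends in a voiced consonant (*ranuj*, *hafsoj*, *joz*); -ruf when the stem ends in a vowel (*ziko*, *tore*).
Since the final sound of *rotok* is /k/ (a voiceless consonant), it takes -nub, giving *rotoknub*.
Since the final sound of *ovij* is /j/ (a voiced consonant), it takes -hi, giving *ovijhi*.
*jembe*: final sound = /e/, a vowel → -ruf → *jemberuf*.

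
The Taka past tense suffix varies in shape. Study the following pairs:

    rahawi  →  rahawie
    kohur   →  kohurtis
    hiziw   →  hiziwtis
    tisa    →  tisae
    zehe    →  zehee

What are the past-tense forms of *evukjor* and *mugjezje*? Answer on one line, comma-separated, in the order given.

The pattern is consonant vs. vowel: -tis when the stem ends in a consonant (*kohur*, *hiziw*); -e when the stem ends in a vowel (*rahawi*, *tisa*, *zehe*).
*evukjor* — final sound /r/ (a consonant) → -tis → *evukjortis*.
Since the final sound of *mugjezje* is /e/ (a vowel), it takes -e, giving *mugjezjee*.

evukjortis, mugjezjee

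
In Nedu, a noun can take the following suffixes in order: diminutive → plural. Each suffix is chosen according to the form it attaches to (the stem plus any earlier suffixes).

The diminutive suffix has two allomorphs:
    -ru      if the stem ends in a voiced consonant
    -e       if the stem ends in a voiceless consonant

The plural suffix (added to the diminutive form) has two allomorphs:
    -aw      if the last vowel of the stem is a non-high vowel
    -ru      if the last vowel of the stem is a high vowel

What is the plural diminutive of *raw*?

rawruru

*raw* — final consonant /w/ (voiced) → -ru → *rawru*.
Since the last vowel of the diminutive form *rawru* is /u/ (a high vowel), it takes -ru, giving *rawruru*.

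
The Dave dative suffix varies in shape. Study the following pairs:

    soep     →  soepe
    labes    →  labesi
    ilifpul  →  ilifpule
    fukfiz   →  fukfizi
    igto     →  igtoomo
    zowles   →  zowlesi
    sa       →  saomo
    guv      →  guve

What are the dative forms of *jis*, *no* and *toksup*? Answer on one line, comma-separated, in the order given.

Looking at the final sound of each stem: -i when the stem ends in a sibilant (*labes*, *fukfiz*, *zowles*); -e when the stem ends in a non-sibilant consonant (*soep*, *ilifpul*, *guv*); -omo when the stem ends in a vowel (*igto*, *sa*).
The final sound of *jis* is /s/, which is a sibilant, so the suffix is -i, giving *jisi*.
Since the final sound of *no* is /o/ (a vowel), it takes -omo, giving *noomo*.
The final sound of *toksup* is /p/, which is a non-sibilant consonant, so the suffix is -e, giving *toksupe*.

jisi, noomo, toksupe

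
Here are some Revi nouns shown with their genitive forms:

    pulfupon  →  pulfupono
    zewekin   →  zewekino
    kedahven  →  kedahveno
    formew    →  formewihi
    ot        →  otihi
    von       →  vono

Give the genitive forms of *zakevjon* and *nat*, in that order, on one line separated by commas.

The alternation tracks the final consonant of the stem — -o when the stem ends in a nasal (*pulfupon*, *zewekin*, *kedahven*, *von*); -ihi when the stem ends in a non-nasal consonant (*formew*, *ot*).
*zakevjon*: final consonant = /n/, a nasal → -o → *zakevjono*.
*nat*: final consonant = /t/, non-nasal → -ihi → *natihi*.

zakevjono, natihi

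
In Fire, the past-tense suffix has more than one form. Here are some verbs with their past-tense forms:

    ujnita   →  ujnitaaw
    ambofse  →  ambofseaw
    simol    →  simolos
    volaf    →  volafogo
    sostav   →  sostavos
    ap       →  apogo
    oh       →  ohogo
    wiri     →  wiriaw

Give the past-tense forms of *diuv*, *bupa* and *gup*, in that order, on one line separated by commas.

The pattern is voicing of the final sound: -ogo when the stem ends in a voiceless consonant (*volaf*, *ap*, *oh*); -os when the stem ends in a voiced consonant (*simol*, *sostav*); -aw when the stem ends in a vowel (*ujnita*, *ambofse*, *wiri*).
*diuv* — final sound /v/ (a voiced consonant) → -os → *diuvos*.
*bupa* — final sound /a/ (a vowel) → -aw → *bupaaw*.
The final sound of *gup* is /p/, which is a voiceless consonant, so the suffix is -ogo, giving *gupogo*.

diuvos, bupaaw, gupogo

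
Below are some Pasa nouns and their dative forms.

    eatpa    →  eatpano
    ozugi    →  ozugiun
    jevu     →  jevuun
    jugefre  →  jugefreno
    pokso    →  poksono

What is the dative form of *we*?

The alternation tracks the last vowel of the stem — -un when the last vowel of the stem is a high vowel (*ozugi*, *jevu*); -no when the last vowel of the stem is a non-high vowel (*eatpa*, *jugefre*, *pokso*).
Since the last vowel of *we* is /e/ (a non-high vowel), it takes -no, giving *weno*.

weno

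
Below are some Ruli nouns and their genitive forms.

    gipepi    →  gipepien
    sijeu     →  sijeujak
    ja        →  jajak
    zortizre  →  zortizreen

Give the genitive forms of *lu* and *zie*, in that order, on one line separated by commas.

lujak, zieen

The suffix is conditioned by the last vowel: -en when the last vowel of the stem is a front vowel (*gipepi*, *zortizre*); -jak when the last vowel of the stem is a back vowel (*sijeu*, *ja*).
The last vowel of *lu* is /u/, which is a back vowel, so the suffix is -jak, giving *lujak*.
*zie*: last vowel = /e/, a front vowel → -en → *zieen*.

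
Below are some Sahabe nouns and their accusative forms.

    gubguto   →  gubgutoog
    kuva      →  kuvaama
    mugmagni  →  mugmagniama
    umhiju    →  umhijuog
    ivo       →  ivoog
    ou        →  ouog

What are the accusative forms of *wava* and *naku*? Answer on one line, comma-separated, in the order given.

wavaama, nakuog

The alternation tracks the last vowel of the stem — -og when the last vowel of the stem is a rounded vowel (*gubguto*, *umhiju*, *ivo*, *ou*); -ama when the last vowel of the stem is an unrounded vowel (*kuva*, *mugmagni*).
*wava* — last vowel /a/ (an unrounded vowel) → -ama → *wavaama*.
*naku* — last vowel /u/ (a rounded vowel) → -og → *nakuog*.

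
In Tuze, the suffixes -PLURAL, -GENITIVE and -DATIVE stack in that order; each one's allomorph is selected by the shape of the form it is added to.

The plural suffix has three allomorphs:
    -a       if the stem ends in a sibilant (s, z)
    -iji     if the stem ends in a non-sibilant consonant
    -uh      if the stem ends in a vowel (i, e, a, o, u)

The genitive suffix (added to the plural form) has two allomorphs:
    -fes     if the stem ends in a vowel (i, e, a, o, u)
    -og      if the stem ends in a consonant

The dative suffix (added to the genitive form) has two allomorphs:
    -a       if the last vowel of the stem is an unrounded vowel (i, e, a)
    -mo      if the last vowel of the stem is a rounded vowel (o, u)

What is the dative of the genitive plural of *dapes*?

*dapes* — final sound /s/ (a sibilant) → -a → *dapesa*.
The plural form *dapesa*: final sound = /a/, a vowel → -fes → *dapesafes*.
The last vowel of the genitive form *dapesafes* is /e/, which is an unrounded vowel, so the dative suffix is -a, giving *dapesafesa*.

dapesafesa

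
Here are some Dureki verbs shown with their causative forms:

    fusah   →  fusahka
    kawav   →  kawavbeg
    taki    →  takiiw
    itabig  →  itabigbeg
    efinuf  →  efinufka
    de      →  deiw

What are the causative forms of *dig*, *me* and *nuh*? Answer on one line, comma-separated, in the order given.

The alternation tracks the final sound of the stem — -ka when the stem ends in a voiceless consonant (*fusah*, *efinuf*); -beg when the stem ends in a voiced consonant (*kawav*, *itabig*); -iw when the stem ends in a vowel (*taki*, *de*).
The final sound of *dig* is /g/, which is a voiced consonant, so the suffix is -beg, giving *digbeg*.
The final sound of *me* is /e/, which is a vowel, so the suffix is -iw, giving *meiw*.
The final sound of *nuh* is /h/, which is a voiceless consonant, so the suffix is -ka, giving *nuhka*.

digbeg, meiw, nuhka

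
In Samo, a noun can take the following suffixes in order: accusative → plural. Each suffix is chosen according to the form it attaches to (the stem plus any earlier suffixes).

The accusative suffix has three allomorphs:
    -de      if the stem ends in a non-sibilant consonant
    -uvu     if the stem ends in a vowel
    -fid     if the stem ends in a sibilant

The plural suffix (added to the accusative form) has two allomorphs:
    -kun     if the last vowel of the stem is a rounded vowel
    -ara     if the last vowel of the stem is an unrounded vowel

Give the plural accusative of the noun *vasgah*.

Since the final sound of *vasgah* is /h/ (a non-sibilant consonant), it takes -de, giving *vasgahde*.
The last vowel of the accusative form *vasgahde* is /e/, which is an unrounded vowel, so the plural suffix is -ara, giving *vasgahdeara*.

vasgahdeara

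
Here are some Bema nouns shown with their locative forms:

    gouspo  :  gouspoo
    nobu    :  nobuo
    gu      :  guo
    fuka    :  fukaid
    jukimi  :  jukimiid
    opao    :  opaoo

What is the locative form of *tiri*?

Looking at the last vowel of each stem: -o when the last vowel of the stem is a rounded vowel (*gouspo*, *nobu*, *gu*, *opao*); -id when the last vowel of the stem is an unrounded vowel (*fuka*, *jukimi*).
The last vowel of *tiri* is /i/, which is an unrounded vowel, so the suffix is -id, giving *tiriid*.

tiriid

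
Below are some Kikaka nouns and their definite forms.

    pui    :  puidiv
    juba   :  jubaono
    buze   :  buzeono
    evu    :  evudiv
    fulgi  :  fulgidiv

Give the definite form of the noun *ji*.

jidiv

Looking at the last vowel of each stem: -div when the last vowel of the stem is a high vowel (*pui*, *evu*, *fulgi*); -ono when the last vowel of the stem is a non-high vowel (*juba*, *buze*).
*ji* — last vowel /i/ (a high vowel) → -div → *jidiv*.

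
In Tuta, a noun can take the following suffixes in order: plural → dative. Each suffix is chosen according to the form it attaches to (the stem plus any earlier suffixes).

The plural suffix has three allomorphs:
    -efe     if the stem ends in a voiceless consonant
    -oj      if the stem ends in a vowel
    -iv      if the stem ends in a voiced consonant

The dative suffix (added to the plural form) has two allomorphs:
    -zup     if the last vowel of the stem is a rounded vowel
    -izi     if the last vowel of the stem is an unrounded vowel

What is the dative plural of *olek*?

*olek* — final sound /k/ (a voiceless consonant) → -efe → *olekefe*.
The plural form *olekefe* — last vowel /e/ (an unrounded vowel) → -izi → *olekefeizi*.

olekefeizi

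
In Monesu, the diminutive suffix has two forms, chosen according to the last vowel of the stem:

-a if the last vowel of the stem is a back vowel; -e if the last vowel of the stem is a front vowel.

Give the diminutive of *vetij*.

vetije

*vetij*: last vowel = /i/, a front vowel → -e → *vetije*.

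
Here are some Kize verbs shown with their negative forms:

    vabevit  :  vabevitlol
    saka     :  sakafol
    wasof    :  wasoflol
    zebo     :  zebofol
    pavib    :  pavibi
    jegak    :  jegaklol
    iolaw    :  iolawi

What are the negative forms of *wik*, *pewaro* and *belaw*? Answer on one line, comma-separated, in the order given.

The suffix is conditioned by the final sound: -lol when the stem ends in a voiceless consonant (*vabevit*, *wasof*, *jegak*); -i when the stem ends in a voiced consonant (*pavib*, *iolaw*); -fol when the stem ends in a vowel (*saka*, *zebo*).
Since the final sound of *wik* is /k/ (a voiceless consonant), it takes -lol, giving *wiklol*.
*pewaro* — final sound /o/ (a vowel) → -fol → *pewarofol*.
*belaw*: final sound = /w/, a voiced consonant → -i → *belawi*.

wiklol, pewarofol, belawi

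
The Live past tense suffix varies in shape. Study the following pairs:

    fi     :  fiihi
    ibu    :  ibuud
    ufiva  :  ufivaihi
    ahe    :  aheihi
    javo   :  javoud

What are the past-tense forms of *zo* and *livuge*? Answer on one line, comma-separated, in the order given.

Looking at the last vowel of each stem: -ud when the last vowel of the stem is a rounded vowel (*ibu*, *javo*); -ihi when the last vowel of the stem is an unrounded vowel (*fi*, *ufiva*, *ahe*).
The last vowel of *zo* is /o/, which is a rounded vowel, so the suffix is -ud, giving *zoud*.
*livuge* — last vowel /e/ (an unrounded vowel) → -ihi → *livugeihi*.

zoud, livugeihi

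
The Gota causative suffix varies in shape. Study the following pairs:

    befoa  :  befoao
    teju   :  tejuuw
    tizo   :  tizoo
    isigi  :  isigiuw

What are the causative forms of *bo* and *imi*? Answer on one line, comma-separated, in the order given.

The suffix is conditioned by the last vowel: -uw when the last vowel of the stem is a high vowel (*teju*, *isigi*); -o when the last vowel of the stem is a non-high vowel (*befoa*, *tizo*).
*bo* — last vowel /o/ (a non-high vowel) → -o → *boo*.
Since the last vowel of *imi* is /i/ (a high vowel), it takes -uw, giving *imiuw*.

boo, imiuw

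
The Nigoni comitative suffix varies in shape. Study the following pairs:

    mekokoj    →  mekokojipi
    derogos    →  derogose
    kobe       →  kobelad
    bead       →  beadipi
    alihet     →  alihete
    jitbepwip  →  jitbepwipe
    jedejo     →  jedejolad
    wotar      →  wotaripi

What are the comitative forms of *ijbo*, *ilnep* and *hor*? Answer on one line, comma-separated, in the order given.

The suffix is conditioned by the final sound: -e when the stem ends in a voiceless consonant (*derogos*, *alihet*, *jitbepwip*); -ipi when the stem ends in a voiced consonant (*mekokoj*, *bead*, *wotar*); -lad when the stem ends in a vowel (*kobe*, *jedejo*).
Since the final sound of *ijbo* is /o/ (a vowel), it takes -lad, giving *ijbolad*.
Since the final sound of *ilnep* is /p/ (a voiceless consonant), it takes -e, giving *ilnepe*.
The final sound of *hor* is /r/, which is a voiced consonant, so the suffix is -ipi, giving *horipi*.

ijbolad, ilnepe, horipi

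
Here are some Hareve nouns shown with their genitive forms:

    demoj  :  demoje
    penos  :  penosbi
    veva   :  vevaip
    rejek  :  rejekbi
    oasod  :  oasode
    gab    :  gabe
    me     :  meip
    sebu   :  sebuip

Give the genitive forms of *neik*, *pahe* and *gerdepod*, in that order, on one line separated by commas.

neikbi, paheip, gerdepode

The pattern is voicing of the final sound: -bi when the stem ends in a voiceless consonant (*penos*, *rejek*); -e when the stem ends in a voiced consonant (*demoj*, *oasod*, *gab*); -ip when the stem ends in a vowel (*veva*, *me*, *sebu*).
*neik* — final sound /k/ (a voiceless consonant) → -bi → *neikbi*.
*pahe* — final sound /e/ (a vowel) → -ip → *paheip*.
The final sound of *gerdepod* is /d/, which is a voiced consonant, so the suffix is -e, giving *gerdepode*.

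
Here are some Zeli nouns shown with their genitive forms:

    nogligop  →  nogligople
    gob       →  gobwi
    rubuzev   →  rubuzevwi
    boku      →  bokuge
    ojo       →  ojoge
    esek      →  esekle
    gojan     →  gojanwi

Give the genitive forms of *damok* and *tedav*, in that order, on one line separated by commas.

damokle, tedavwi

The suffix is conditioned by the final sound: -le when the stem ends in a voiceless consonant (*nogligop*, *esek*); -wi when the stem ends in a voiced consonant (*gob*, *rubuzev*, *gojan*); -ge when the stem ends in a vowel (*boku*, *ojo*).
The final sound of *damok* is /k/, which is a voiceless consonant, so the suffix is -le, giving *damokle*.
Since the final sound of *tedav* is /v/ (a voiced consonant), it takes -wi, giving *tedavwi*.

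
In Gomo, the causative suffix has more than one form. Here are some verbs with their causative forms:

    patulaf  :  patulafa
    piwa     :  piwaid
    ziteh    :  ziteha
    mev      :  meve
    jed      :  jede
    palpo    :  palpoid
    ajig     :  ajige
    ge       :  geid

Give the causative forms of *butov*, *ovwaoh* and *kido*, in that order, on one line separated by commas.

Looking at the final sound of each stem: -a when the stem ends in a voiceless consonant (*patulaf*, *ziteh*); -e when the stem ends in a voiced consonant (*mev*, *jed*, *ajig*); -id when the stem ends in a vowel (*piwa*, *palpo*, *ge*).
The final sound of *butov* is /v/, which is a voiced consonant, so the suffix is -e, giving *butove*.
*ovwaoh* — final sound /h/ (a voiceless consonant) → -a → *ovwaoha*.
The final sound of *kido* is /o/, which is a vowel, so the suffix is -id, giving *kidoid*.

butove, ovwaoha, kidoid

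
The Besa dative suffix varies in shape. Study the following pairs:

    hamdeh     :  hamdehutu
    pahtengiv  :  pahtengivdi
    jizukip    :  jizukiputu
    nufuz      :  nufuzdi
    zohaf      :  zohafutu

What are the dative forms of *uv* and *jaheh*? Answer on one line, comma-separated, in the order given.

The alternation tracks the final consonant of the stem — -utu when the stem ends in a voiceless consonant (*hamdeh*, *jizukip*, *zohaf*); -di when the stem ends in a voiced consonant (*pahtengiv*, *nufuz*).
*uv* — final consonant /v/ (voiced) → -di → *uvdi*.
*jaheh*: final consonant = /h/, voiceless → -utu → *jahehutu*.

uvdi, jahehutu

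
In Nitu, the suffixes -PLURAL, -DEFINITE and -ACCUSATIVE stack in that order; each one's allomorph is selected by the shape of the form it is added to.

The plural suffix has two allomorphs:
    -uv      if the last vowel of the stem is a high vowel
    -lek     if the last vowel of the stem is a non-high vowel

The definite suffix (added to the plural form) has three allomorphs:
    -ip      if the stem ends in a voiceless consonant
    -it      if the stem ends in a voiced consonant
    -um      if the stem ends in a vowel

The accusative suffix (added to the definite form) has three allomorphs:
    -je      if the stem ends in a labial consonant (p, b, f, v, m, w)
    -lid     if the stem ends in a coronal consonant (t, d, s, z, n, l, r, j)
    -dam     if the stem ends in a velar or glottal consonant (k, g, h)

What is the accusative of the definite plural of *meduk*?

medukuvitlid

Since the last vowel of *meduk* is /u/ (a high vowel), it takes -uv, giving *medukuv*.
The plural form *medukuv* — final sound /v/ (a voiced consonant) → -it → *medukuvit*.
The final consonant of the definite form *medukuvit* is /t/, which is coronal, so the accusative suffix is -lid, giving *medukuvitlid*.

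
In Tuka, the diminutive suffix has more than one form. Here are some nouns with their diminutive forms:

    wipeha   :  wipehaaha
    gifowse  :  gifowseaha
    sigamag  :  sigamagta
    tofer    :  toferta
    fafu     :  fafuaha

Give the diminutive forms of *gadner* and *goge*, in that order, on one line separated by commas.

Looking at the final sound of each stem: -ta when the stem ends in a consonant (*sigamag*, *tofer*); -aha when the stem ends in a vowel (*wipeha*, *gifowse*, *fafu*).
Since the final sound of *gadner* is /r/ (a consonant), it takes -ta, giving *gadnerta*.
The final sound of *goge* is /e/, which is a vowel, so the suffix is -aha, giving *gogeaha*.

gadnerta, gogeaha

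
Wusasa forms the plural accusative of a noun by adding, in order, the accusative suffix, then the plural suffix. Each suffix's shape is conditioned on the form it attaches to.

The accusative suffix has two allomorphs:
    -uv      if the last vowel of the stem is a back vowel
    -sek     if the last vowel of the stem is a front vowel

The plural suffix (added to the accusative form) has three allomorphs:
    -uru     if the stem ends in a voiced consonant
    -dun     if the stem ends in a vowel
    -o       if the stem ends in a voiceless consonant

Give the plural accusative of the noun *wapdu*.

Since the last vowel of *wapdu* is /u/ (a back vowel), it takes -uv, giving *wapduuv*.
The accusative form *wapduuv* — final sound /v/ (a voiced consonant) → -uru → *wapduuvuru*.

wapduuvuru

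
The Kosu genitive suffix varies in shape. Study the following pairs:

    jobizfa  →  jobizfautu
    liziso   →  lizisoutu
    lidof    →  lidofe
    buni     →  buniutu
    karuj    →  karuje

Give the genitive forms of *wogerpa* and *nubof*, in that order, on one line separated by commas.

wogerpautu, nubofe

Looking at the final sound of each stem: -e when the stem ends in a consonant (*lidof*, *karuj*); -utu when the stem ends in a vowel (*jobizfa*, *liziso*, *buni*).
Since the final sound of *wogerpa* is /a/ (a vowel), it takes -utu, giving *wogerpautu*.
*nubof*: final sound = /f/, a consonant → -e → *nubofe*.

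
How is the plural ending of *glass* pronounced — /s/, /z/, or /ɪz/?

/ɪz/

The stem *glass* ends in a sibilant (/s, z, ʃ, ʒ, tʃ, dʒ/).
The plural suffix surfaces as /ɪz/ after sibilants, /s/ after other voiceless consonants, and /z/ after other voiced sounds.
So the plural -s on *glass* is pronounced /ɪz/.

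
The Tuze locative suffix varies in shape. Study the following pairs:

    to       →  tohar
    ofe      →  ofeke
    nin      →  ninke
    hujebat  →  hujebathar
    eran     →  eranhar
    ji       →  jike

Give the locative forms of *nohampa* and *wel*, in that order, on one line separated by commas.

nohampahar, welke

The alternation tracks the last vowel of the stem — -ke when the last vowel of the stem is a front vowel (*ofe*, *nin*, *ji*); -har when the last vowel of the stem is a back vowel (*to*, *hujebat*, *eran*).
*nohampa* — last vowel /a/ (a back vowel) → -har → *nohampahar*.
Since the last vowel of *wel* is /e/ (a front vowel), it takes -ke, giving *welke*.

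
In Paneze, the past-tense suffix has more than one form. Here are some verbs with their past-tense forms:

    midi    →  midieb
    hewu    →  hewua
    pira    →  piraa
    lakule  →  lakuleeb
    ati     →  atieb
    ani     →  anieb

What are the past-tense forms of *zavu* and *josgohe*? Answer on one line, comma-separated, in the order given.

Looking at the last vowel of each stem: -eb when the last vowel of the stem is a front vowel (*midi*, *lakule*, *ati*, *ani*); -a when the last vowel of the stem is a back vowel (*hewu*, *pira*).
Since the last vowel of *zavu* is /u/ (a back vowel), it takes -a, giving *zavua*.
The last vowel of *josgohe* is /e/, which is a front vowel, so the suffix is -eb, giving *josgoheeb*.

zavua, josgoheeb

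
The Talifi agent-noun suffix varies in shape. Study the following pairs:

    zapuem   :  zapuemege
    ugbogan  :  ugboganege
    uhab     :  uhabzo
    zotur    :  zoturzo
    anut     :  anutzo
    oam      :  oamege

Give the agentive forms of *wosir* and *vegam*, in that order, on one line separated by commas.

The suffix is conditioned by the final consonant: -ege when the stem ends in a nasal (*zapuem*, *ugbogan*, *oam*); -zo when the stem ends in a non-nasal consonant (*uhab*, *zotur*, *anut*).
Since the final consonant of *wosir* is /r/ (non-nasal), it takes -zo, giving *wosirzo*.
The final consonant of *vegam* is /m/, which is a nasal, so the suffix is -ege, giving *vegamege*.

wosirzo, vegamege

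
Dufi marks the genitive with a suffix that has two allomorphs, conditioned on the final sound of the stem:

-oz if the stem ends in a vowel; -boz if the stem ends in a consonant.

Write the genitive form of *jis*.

*jis* — final sound /s/ (a consonant) → -boz → *jisboz*.

jisboz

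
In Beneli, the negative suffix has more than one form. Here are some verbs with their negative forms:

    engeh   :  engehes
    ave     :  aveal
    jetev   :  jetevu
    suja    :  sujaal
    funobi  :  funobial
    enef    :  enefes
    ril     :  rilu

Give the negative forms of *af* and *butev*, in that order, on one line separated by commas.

The suffix is conditioned by the final sound: -es when the stem ends in a voiceless consonant (*engeh*, *enef*); -u when the stem ends in a voiced consonant (*jetev*, *ril*); -al when the stem ends in a vowel (*ave*, *suja*, *funobi*).
*af* — final sound /f/ (a voiceless consonant) → -es → *afes*.
Since the final sound of *butev* is /v/ (a voiced consonant), it takes -u, giving *butevu*.

afes, butevu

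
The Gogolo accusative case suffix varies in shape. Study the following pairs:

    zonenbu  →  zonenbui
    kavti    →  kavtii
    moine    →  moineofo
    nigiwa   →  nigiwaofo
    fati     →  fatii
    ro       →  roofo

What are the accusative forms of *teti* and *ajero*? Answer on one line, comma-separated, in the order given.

The alternation tracks the last vowel of the stem — -i when the last vowel of the stem is a high vowel (*zonenbu*, *kavti*, *fati*); -ofo when the last vowel of the stem is a non-high vowel (*moine*, *nigiwa*, *ro*).
*teti* — last vowel /i/ (a high vowel) → -i → *tetii*.
The last vowel of *ajero* is /o/, which is a non-high vowel, so the suffix is -ofo, giving *ajeroofo*.

tetii, ajeroofo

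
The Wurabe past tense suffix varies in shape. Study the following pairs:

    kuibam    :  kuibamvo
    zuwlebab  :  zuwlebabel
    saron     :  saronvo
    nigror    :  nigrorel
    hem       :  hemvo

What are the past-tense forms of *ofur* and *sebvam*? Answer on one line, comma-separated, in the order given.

Looking at the final consonant of each stem: -vo when the stem ends in a nasal (*kuibam*, *saron*, *hem*); -el when the stem ends in a non-nasal consonant (*zuwlebab*, *nigror*).
*ofur*: final consonant = /r/, non-nasal → -el → *ofurel*.
*sebvam*: final consonant = /m/, a nasal → -vo → *sebvamvo*.

ofurel, sebvamvo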